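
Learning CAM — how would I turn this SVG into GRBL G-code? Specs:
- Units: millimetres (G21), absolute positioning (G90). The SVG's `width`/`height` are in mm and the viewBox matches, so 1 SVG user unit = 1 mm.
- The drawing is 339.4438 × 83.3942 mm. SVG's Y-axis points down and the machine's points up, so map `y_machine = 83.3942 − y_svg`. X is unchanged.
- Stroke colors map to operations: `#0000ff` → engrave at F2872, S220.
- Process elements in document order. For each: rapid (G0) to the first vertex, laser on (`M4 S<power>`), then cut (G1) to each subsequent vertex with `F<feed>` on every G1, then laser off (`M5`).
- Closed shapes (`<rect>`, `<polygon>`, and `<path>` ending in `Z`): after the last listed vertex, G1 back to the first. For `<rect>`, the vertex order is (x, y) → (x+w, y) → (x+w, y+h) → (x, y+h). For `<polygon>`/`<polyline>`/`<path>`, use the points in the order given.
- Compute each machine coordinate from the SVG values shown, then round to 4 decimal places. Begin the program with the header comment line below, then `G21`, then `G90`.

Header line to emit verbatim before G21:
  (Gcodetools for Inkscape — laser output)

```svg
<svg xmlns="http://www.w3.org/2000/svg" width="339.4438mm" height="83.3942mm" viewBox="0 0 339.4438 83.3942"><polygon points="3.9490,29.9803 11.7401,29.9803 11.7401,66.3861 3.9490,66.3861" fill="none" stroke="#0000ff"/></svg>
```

Since the viewBox matches the mm dimensions, user units are millimetres directly. The only transform is the Y-flip y_m = 83.3942 − y_svg.

Shape 1 is a rectangle drawn with `<polygon>`. Its stroke #0000ff means engrave at S220, F2872. After flipping Y the toolpath is (3.9490,53.4139) → (11.7401,53.4139) → (11.7401,17.0081) → (3.9490,17.0081) → (3.9490,53.4139), returning to the start.

(Gcodetools for Inkscape — laser output)
G21
G90
G0 X3.9490 Y53.4139
M4 S220
G1 X11.7401 Y53.4139 F2872
G1 X11.7401 Y17.0081 F2872
G1 X3.9490 Y17.0081 F2872
G1 X3.9490 Y53.4139 F2872
M5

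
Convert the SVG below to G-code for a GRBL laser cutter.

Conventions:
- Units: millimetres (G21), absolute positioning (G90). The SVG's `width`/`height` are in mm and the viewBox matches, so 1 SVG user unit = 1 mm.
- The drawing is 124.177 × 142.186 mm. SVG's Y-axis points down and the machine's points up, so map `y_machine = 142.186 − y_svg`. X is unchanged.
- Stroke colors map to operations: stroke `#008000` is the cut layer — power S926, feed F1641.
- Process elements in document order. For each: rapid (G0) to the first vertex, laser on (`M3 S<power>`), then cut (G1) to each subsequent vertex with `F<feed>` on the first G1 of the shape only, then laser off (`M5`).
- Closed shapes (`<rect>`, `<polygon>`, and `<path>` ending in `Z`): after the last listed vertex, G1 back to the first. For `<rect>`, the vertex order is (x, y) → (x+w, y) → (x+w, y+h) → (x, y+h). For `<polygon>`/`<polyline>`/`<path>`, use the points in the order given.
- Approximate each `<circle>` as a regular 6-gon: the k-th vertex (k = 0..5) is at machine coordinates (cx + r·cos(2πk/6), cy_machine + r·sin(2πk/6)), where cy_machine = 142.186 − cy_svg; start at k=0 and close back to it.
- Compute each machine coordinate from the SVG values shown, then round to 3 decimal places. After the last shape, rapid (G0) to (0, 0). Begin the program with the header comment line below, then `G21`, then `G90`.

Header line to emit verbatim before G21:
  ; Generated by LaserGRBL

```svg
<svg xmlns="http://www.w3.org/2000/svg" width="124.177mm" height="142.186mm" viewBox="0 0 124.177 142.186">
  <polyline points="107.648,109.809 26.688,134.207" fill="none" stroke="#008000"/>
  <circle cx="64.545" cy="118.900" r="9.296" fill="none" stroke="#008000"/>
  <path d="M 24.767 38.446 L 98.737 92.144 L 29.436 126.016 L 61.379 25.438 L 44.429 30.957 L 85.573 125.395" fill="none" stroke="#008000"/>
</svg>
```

1 u = 1 mm; y_m = 142.186 − y.

[1] `<polyline>` line segment, #008000→cut S926 F1641: (107.648,32.377) → (26.688,7.979)

[2] `<circle>` circle, #008000→cut S926 F1641: (73.841,23.286) → (69.193,31.337) → (59.897,31.337) → (55.249,23.286) → (59.897,15.235) → (69.193,15.235) → (73.841,23.286) (closed)

[3] `<path>` open polyline, #008000→cut S926 F1641: (24.767,103.740) → (98.737,50.042) → (29.436,16.170) → (61.379,116.748) → (44.429,111.229) → (85.573,16.791)

; Generated by LaserGRBL
G21
G90
G0 X107.648 Y32.377
M3 S926
G1 X26.688 Y7.979 F1641
M5
G0 X73.841 Y23.286
M3 S926
G1 X69.193 Y31.337 F1641
G1 X59.897 Y31.337
G1 X55.249 Y23.286
G1 X59.897 Y15.235
G1 X69.193 Y15.235
G1 X73.841 Y23.286
M5
G0 X24.767 Y103.740
M3 S926
G1 X98.737 Y50.042 F1641
G1 X29.436 Y16.170
G1 X61.379 Y116.748
G1 X44.429 Y111.229
G1 X85.573 Y16.791
M5
G0 X0.000 Y0.000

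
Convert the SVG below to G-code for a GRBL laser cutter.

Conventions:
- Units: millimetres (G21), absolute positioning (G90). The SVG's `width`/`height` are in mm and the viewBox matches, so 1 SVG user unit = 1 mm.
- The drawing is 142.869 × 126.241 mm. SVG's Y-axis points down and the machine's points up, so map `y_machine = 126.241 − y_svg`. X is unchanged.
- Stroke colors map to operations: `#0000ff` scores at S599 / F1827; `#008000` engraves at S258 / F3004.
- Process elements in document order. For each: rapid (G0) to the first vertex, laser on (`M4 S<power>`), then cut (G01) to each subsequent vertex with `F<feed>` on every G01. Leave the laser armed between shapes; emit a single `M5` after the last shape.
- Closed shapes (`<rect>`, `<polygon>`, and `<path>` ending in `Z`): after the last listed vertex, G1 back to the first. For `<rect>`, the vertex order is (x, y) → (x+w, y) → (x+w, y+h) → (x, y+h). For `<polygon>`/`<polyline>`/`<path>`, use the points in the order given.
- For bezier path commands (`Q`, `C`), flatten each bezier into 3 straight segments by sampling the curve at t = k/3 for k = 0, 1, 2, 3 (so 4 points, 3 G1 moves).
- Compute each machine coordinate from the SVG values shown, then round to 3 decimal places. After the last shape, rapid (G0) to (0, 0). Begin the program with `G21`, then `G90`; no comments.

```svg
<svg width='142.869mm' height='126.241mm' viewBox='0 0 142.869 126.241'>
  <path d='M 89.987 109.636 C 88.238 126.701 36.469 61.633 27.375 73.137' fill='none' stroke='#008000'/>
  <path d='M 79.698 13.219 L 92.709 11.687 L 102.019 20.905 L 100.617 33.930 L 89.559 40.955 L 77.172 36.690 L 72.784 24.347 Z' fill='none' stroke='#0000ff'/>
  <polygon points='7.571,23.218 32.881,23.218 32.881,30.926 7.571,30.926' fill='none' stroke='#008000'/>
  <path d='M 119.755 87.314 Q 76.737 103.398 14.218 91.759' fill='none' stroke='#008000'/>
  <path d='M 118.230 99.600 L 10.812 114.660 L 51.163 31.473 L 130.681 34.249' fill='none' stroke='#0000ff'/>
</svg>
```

G21
G90
G0 X89.987 Y16.605
M4 S258
G01 X74.998 Y21.040 F3004
G01 X47.261 Y44.962 F3004
G01 X27.375 Y53.104 F3004
G0 X79.698 Y113.022
M4 S599
G01 X92.709 Y114.554 F1827
G01 X102.019 Y105.336 F1827
G01 X100.617 Y92.311 F1827
G01 X89.559 Y85.286 F1827
G01 X77.172 Y89.551 F1827
G01 X72.784 Y101.894 F1827
G01 X79.698 Y113.022 F1827
G0 X7.571 Y103.023
M4 S258
G01 X32.881 Y103.023 F3004
G01 X32.881 Y95.315 F3004
G01 X7.571 Y95.315 F3004
G01 X7.571 Y103.023 F3004
G0 X119.755 Y38.927
M4 S258
G01 X88.910 Y31.285 F3004
G01 X53.731 Y29.803 F3004
G01 X14.218 Y34.482 F3004
G0 X118.230 Y26.641
M4 S599
G01 X10.812 Y11.581 F1827
G01 X51.163 Y94.768 F1827
G01 X130.681 Y91.992 F1827
M5
G0 X0.000 Y0.000

viewBox `0 0 142.869 126.241` with mm width/height → 1 unit = 1 mm. Flip: y_m = 126.241 − y_svg.

**Shape 1** — `<path>` cubic bezier, stroke `#008000` → engrave (S258, F3004). Control points (SVG): P0=(89.987,109.636), P1=(88.238,126.701), P2=(36.469,61.633), P3=(27.375,73.137); sampled at t=k/3. Machine vertices: (89.987,16.605) → (74.998,21.040) → (47.261,44.962) → (27.375,53.104). Open path.

**Shape 2** — `<path>` regular polygon, stroke `#0000ff` → score (S599, F1827). Machine vertices: (79.698,113.022) → (92.709,114.554) → (102.019,105.336) → (100.617,92.311) → (89.559,85.286) → (77.172,89.551) → (72.784,101.894) → (79.698,113.022). Closed: final G1 returns to the first vertex.

**Shape 3** — `<polygon>` rectangle, stroke `#008000` → engrave (S258, F3004). Machine vertices: (7.571,103.023) → (32.881,103.023) → (32.881,95.315) → (7.571,95.315) → (7.571,103.023). Closed: final G1 returns to the first vertex.

**Shape 4** — `<path>` quadratic bezier, stroke `#008000` → engrave (S258, F3004). Control points (SVG): P0=(119.755,87.314), P1=(76.737,103.398), P2=(14.218,91.759); sampled at t=k/3. Machine vertices: (119.755,38.927) → (88.910,31.285) → (53.731,29.803) → (14.218,34.482). Open path.

**Shape 5** — `<path>` open polyline, stroke `#0000ff` → score (S599, F1827). Machine vertices: (118.230,26.641) → (10.812,11.581) → (51.163,94.768) → (130.681,91.992). Open path.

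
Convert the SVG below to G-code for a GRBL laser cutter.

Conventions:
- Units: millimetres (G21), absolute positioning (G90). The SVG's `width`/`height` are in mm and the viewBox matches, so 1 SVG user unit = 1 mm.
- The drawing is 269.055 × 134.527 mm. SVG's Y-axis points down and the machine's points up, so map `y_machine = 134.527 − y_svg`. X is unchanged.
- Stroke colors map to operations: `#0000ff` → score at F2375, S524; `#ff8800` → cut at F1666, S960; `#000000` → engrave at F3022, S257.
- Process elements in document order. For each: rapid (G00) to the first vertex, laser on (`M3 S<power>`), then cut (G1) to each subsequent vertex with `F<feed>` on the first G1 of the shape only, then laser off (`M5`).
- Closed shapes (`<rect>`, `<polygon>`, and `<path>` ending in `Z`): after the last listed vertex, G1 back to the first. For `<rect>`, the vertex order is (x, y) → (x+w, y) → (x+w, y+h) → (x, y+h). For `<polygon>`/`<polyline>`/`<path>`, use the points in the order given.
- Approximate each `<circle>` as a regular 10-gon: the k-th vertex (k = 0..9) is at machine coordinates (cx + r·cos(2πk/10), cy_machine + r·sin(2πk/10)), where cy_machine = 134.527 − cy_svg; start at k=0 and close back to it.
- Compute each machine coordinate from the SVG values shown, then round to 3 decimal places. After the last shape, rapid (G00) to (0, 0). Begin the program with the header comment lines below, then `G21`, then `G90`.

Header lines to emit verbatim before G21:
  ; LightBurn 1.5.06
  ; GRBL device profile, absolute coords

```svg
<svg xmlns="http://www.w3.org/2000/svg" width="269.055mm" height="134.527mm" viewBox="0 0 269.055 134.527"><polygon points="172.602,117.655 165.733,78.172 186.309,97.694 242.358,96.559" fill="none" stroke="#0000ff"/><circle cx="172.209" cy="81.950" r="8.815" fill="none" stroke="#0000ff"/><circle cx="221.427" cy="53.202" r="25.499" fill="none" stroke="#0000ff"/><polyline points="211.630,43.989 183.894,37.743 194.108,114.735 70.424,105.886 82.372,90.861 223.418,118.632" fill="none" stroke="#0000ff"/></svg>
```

Since the viewBox matches the mm dimensions, user units are millimetres directly. The only transform is the Y-flip y_m = 134.527 − y_svg.

Shape 1 is a closed polygon drawn with `<polygon>`. Its stroke #0000ff means score at S524, F2375. After flipping Y the toolpath is (172.602,16.872) → (165.733,56.355) → (186.309,36.833) → (242.358,37.968) → (172.602,16.872), returning to the start.

Shape 2 is a circle drawn with `<circle>`. Its stroke #0000ff means score at S524, F2375. After flipping Y the toolpath is (181.024,52.577) → (179.340,57.758) → (174.933,60.961) → (169.485,60.961) → (165.078,57.758) → (163.394,52.577) → (165.078,47.396) → (169.485,44.193) → (174.933,44.193) → (179.340,47.396) → (181.024,52.577), returning to the start.

Shape 3 is a circle drawn with `<circle>`. Its stroke #0000ff means score at S524, F2375. After flipping Y the toolpath is (246.926,81.325) → (242.056,96.313) → (229.307,105.576) → (213.547,105.576) → (200.798,96.313) → (195.928,81.325) → (200.798,66.337) → (213.547,57.074) → (229.307,57.074) → (242.056,66.337) → (246.926,81.325), returning to the start.

Shape 4 is a open polyline drawn with `<polyline>`. Its stroke #0000ff means score at S524, F2375. After flipping Y the toolpath is (211.630,90.538) → (183.894,96.784) → (194.108,19.792) → (70.424,28.641) → (82.372,43.666) → (223.418,15.895).

; LightBurn 1.5.06
; GRBL device profile, absolute coords
G21
G90
G00 X172.602 Y16.872
M3 S524
G1 X165.733 Y56.355 F2375
G1 X186.309 Y36.833
G1 X242.358 Y37.968
G1 X172.602 Y16.872
M5
G00 X181.024 Y52.577
M3 S524
G1 X179.340 Y57.758 F2375
G1 X174.933 Y60.961
G1 X169.485 Y60.961
G1 X165.078 Y57.758
G1 X163.394 Y52.577
G1 X165.078 Y47.396
G1 X169.485 Y44.193
G1 X174.933 Y44.193
G1 X179.340 Y47.396
G1 X181.024 Y52.577
M5
G00 X246.926 Y81.325
M3 S524
G1 X242.056 Y96.313 F2375
G1 X229.307 Y105.576
G1 X213.547 Y105.576
G1 X200.798 Y96.313
G1 X195.928 Y81.325
G1 X200.798 Y66.337
G1 X213.547 Y57.074
G1 X229.307 Y57.074
G1 X242.056 Y66.337
G1 X246.926 Y81.325
M5
G00 X211.630 Y90.538
M3 S524
G1 X183.894 Y96.784 F2375
G1 X194.108 Y19.792
G1 X70.424 Y28.641
G1 X82.372 Y43.666
G1 X223.418 Y15.895
M5
G00 X0.000 Y0.000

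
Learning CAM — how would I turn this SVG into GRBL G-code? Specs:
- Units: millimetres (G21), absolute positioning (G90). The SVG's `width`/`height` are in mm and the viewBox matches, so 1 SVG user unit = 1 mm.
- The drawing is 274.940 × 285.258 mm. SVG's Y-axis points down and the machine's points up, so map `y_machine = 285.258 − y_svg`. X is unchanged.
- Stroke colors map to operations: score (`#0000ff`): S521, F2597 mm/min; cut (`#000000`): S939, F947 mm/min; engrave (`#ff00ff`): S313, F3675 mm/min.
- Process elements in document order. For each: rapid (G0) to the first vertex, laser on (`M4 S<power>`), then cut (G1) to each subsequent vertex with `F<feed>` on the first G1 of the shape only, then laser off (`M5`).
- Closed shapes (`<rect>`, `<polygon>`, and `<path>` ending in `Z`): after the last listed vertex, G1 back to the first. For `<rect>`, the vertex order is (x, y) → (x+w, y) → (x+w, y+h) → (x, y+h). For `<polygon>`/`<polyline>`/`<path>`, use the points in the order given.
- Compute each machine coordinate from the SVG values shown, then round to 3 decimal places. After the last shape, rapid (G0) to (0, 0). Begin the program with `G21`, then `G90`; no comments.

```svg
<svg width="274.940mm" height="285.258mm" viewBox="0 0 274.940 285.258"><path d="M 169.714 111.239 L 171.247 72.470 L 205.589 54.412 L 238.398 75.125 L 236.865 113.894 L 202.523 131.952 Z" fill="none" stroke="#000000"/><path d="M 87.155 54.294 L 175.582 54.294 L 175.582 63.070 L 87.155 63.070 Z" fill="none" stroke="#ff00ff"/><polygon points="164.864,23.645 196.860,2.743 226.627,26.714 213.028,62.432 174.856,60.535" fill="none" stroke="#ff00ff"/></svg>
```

G21
G90
G0 X169.714 Y174.019
M4 S939
G1 X171.247 Y212.788 F947
G1 X205.589 Y230.846
G1 X238.398 Y210.133
G1 X236.865 Y171.364
G1 X202.523 Y153.306
G1 X169.714 Y174.019
M5
G0 X87.155 Y230.964
M4 S313
G1 X175.582 Y230.964 F3675
G1 X175.582 Y222.188
G1 X87.155 Y222.188
G1 X87.155 Y230.964
M5
G0 X164.864 Y261.613
M4 S313
G1 X196.860 Y282.515 F3675
G1 X226.627 Y258.544
G1 X213.028 Y222.826
G1 X174.856 Y224.723
G1 X164.864 Y261.613
M5
G0 X0.000 Y0.000

1 u = 1 mm; y_m = 285.258 − y.

[1] `<path>` regular polygon, #000000→cut S939 F947: (169.714,174.019) → (171.247,212.788) → (205.589,230.846) → (238.398,210.133) → (236.865,171.364) → (202.523,153.306) → (169.714,174.019) (closed)

[2] `<path>` rectangle, #ff00ff→engrave S313 F3675: (87.155,230.964) → (175.582,230.964) → (175.582,222.188) → (87.155,222.188) → (87.155,230.964) (closed)

[3] `<polygon>` regular polygon, #ff00ff→engrave S313 F3675: (164.864,261.613) → (196.860,282.515) → (226.627,258.544) → (213.028,222.826) → (174.856,224.723) → (164.864,261.613) (closed)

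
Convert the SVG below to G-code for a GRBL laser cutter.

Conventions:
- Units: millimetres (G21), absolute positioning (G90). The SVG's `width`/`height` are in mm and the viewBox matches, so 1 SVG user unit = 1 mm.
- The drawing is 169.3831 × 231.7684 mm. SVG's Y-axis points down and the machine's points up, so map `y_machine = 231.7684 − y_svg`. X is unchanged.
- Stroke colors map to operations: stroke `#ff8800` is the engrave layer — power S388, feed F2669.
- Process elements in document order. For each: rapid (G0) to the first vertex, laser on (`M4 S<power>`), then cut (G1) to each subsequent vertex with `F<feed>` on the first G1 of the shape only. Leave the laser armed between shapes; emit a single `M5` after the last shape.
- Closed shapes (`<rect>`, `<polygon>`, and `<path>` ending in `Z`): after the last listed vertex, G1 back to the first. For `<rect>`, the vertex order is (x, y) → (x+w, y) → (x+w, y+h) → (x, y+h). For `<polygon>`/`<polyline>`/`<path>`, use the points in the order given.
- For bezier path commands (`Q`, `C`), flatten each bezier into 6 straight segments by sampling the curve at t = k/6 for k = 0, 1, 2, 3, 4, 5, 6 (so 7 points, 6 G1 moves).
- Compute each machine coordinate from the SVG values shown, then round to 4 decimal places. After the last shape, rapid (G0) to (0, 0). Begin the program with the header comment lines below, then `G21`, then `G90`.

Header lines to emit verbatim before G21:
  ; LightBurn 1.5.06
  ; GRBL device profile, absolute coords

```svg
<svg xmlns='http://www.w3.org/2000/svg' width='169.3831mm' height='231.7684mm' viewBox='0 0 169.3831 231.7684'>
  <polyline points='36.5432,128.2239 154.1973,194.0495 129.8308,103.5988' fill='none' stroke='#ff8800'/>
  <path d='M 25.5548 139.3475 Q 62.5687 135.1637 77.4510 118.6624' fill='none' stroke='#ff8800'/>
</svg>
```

; LightBurn 1.5.06
; GRBL device profile, absolute coords
G21
G90
G0 X36.5432 Y103.5445
M4 S388
G1 X154.1973 Y37.7189 F2669
G1 X129.8308 Y128.1696
G0 X25.5548 Y92.4209
M4 S388
G1 X37.2780 Y94.1577 F2669
G1 X47.7717 Y96.5787
G1 X57.0358 Y99.6841
G1 X65.0704 Y103.4737
G1 X71.8755 Y107.9477
G1 X77.4510 Y113.1060
M5
G0 X0.0000 Y0.0000

1 u = 1 mm; y_m = 231.7684 − y.

[1] `<polyline>` open polyline, #ff8800→engrave S388 F2669: (36.5432,103.5445) → (154.1973,37.7189) → (129.8308,128.1696)

[2] `<path>` quadratic bezier, #ff8800→engrave S388 F2669: (25.5548,92.4209) → (37.2780,94.1577) → (47.7717,96.5787) → (57.0358,99.6841) → (65.0704,103.4737) → (71.8755,107.9477) → (77.4510,113.1060)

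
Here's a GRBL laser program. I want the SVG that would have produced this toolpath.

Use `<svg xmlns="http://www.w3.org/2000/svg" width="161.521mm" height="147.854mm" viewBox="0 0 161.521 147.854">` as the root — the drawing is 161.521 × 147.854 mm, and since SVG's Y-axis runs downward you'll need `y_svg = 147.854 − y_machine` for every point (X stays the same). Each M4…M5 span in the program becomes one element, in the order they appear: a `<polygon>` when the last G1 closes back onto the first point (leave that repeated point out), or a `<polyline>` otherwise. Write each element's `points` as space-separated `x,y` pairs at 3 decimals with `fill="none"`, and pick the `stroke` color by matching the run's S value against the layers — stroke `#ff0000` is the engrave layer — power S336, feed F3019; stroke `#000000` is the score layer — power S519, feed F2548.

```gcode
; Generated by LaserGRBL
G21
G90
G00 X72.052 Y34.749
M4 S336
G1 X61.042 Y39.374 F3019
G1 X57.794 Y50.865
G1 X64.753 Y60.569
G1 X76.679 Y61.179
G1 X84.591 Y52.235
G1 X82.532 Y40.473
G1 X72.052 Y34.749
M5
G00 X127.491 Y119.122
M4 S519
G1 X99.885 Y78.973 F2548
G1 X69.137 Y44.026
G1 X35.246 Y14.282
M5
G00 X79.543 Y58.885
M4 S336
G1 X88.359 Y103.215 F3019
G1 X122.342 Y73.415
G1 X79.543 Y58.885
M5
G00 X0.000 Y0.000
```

y_svg = 147.854 − y_m.

[1] S336→`#ff0000` (engrave); closed run; points: 72.052,113.105 61.042,108.480 57.794,96.989 64.753,87.285 76.679,86.675 84.591,95.619 82.532,107.381

[2] S519→`#000000` (score); open run; points: 127.491,28.732 99.885,68.881 69.137,103.828 35.246,133.572

[3] S336→`#ff0000` (engrave); closed run; points: 79.543,88.969 88.359,44.639 122.342,74.439

<svg xmlns="http://www.w3.org/2000/svg" width="161.521mm" height="147.854mm" viewBox="0 0 161.521 147.854">
  <polygon points="72.052,113.105 61.042,108.480 57.794,96.989 64.753,87.285 76.679,86.675 84.591,95.619 82.532,107.381" fill="none" stroke="#ff0000"/>
  <polyline points="127.491,28.732 99.885,68.881 69.137,103.828 35.246,133.572" fill="none" stroke="#000000"/>
  <polygon points="79.543,88.969 88.359,44.639 122.342,74.439" fill="none" stroke="#ff0000"/>
</svg>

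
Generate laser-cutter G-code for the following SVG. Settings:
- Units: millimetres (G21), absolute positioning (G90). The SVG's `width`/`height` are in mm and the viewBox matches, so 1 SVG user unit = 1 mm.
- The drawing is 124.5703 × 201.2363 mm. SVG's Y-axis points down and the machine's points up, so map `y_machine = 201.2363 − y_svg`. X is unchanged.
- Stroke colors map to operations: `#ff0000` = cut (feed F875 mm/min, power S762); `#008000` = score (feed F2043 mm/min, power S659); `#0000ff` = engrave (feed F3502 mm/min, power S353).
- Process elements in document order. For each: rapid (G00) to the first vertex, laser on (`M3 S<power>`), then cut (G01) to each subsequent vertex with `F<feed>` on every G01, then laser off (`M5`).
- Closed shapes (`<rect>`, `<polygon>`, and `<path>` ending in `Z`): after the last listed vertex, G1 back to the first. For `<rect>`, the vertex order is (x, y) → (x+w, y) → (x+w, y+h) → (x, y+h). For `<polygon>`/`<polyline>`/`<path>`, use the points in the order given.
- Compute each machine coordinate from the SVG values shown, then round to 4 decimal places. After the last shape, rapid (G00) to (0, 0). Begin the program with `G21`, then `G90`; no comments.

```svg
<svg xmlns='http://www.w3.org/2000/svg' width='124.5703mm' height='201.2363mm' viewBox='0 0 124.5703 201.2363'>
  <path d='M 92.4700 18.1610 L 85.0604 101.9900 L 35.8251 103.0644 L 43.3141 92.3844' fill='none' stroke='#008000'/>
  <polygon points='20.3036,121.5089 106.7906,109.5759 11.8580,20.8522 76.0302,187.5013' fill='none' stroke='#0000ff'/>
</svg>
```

G21
G90
G00 X92.4700 Y183.0753
M3 S659
G01 X85.0604 Y99.2463 F2043
G01 X35.8251 Y98.1719 F2043
G01 X43.3141 Y108.8519 F2043
M5
G00 X20.3036 Y79.7274
M3 S353
G01 X106.7906 Y91.6604 F3502
G01 X11.8580 Y180.3841 F3502
G01 X76.0302 Y13.7350 F3502
G01 X20.3036 Y79.7274 F3502
M5
G00 X0.0000 Y0.0000

Since the viewBox matches the mm dimensions, user units are millimetres directly. The only transform is the Y-flip y_m = 201.2363 − y_svg.

Shape 1 is a open polyline drawn with `<path>`. Its stroke #008000 means score at S659, F2043. After flipping Y the toolpath is (92.4700,183.0753) → (85.0604,99.2463) → (35.8251,98.1719) → (43.3141,108.8519).

Shape 2 is a closed polygon drawn with `<polygon>`. Its stroke #0000ff means engrave at S353, F3502. After flipping Y the toolpath is (20.3036,79.7274) → (106.7906,91.6604) → (11.8580,180.3841) → (76.0302,13.7350) → (20.3036,79.7274), returning to the start.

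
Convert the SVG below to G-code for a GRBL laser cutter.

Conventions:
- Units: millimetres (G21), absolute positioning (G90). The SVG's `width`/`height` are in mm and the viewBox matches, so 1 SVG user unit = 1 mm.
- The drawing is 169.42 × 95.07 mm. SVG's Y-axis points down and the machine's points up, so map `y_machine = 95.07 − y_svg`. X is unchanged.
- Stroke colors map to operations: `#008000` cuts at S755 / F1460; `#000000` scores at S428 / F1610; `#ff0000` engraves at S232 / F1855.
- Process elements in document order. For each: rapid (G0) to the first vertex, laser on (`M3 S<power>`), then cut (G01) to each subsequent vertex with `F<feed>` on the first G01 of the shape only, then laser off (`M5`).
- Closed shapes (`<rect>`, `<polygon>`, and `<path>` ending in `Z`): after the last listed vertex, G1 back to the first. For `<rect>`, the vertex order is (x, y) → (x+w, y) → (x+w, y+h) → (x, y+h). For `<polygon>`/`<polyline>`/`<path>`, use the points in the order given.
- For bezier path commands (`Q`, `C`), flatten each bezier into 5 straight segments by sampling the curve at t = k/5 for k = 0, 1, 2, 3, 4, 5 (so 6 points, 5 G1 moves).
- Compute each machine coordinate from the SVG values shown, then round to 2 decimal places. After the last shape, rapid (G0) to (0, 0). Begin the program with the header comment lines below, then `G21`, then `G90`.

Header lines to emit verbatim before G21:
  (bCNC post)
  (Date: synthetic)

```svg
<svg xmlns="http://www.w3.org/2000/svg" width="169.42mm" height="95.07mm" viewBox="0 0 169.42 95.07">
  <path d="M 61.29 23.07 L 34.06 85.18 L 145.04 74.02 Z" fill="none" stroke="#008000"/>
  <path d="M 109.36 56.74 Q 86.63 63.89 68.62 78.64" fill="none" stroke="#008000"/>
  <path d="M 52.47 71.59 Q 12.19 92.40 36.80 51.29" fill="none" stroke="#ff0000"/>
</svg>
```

(bCNC post)
(Date: synthetic)
G21
G90
G0 X61.29 Y72.00
M3 S755
G01 X34.06 Y9.89 F1460
G01 X145.04 Y21.05
G01 X61.29 Y72.00
M5
G0 X109.36 Y38.33
M3 S755
G01 X100.46 Y35.17 F1460
G01 X91.93 Y31.39
G01 X83.78 Y27.01
G01 X76.01 Y22.03
G01 X68.62 Y16.43
M5
G0 X52.47 Y23.48
M3 S232
G01 X38.95 Y17.63 F1855
G01 X30.63 Y16.74
G01 X27.49 Y20.80
G01 X29.55 Y29.81
G01 X36.80 Y43.78
M5
G0 X0.00 Y0.00

viewBox `0 0 169.42 95.07` with mm width/height → 1 unit = 1 mm. Flip: y_m = 95.07 − y_svg.

**Shape 1** — `<path>` closed polygon, stroke `#008000` → cut (S755, F1460). Machine vertices: (61.29,72.00) → (34.06,9.89) → (145.04,21.05) → (61.29,72.00). Closed: final G1 returns to the first vertex.

**Shape 2** — `<path>` quadratic bezier, stroke `#008000` → cut (S755, F1460). Control points (SVG): P0=(109.36,56.74), P1=(86.63,63.89), P2=(68.62,78.64); sampled at t=k/5. Machine vertices: (109.36,38.33) → (100.46,35.17) → (91.93,31.39) → (83.78,27.01) → (76.01,22.03) → (68.62,16.43). Open path.

**Shape 3** — `<path>` quadratic bezier, stroke `#ff0000` → engrave (S232, F1855). Control points (SVG): P0=(52.47,71.59), P1=(12.19,92.40), P2=(36.80,51.29); sampled at t=k/5. Machine vertices: (52.47,23.48) → (38.95,17.63) → (30.63,16.74) → (27.49,20.80) → (29.55,29.81) → (36.80,43.78). Open path.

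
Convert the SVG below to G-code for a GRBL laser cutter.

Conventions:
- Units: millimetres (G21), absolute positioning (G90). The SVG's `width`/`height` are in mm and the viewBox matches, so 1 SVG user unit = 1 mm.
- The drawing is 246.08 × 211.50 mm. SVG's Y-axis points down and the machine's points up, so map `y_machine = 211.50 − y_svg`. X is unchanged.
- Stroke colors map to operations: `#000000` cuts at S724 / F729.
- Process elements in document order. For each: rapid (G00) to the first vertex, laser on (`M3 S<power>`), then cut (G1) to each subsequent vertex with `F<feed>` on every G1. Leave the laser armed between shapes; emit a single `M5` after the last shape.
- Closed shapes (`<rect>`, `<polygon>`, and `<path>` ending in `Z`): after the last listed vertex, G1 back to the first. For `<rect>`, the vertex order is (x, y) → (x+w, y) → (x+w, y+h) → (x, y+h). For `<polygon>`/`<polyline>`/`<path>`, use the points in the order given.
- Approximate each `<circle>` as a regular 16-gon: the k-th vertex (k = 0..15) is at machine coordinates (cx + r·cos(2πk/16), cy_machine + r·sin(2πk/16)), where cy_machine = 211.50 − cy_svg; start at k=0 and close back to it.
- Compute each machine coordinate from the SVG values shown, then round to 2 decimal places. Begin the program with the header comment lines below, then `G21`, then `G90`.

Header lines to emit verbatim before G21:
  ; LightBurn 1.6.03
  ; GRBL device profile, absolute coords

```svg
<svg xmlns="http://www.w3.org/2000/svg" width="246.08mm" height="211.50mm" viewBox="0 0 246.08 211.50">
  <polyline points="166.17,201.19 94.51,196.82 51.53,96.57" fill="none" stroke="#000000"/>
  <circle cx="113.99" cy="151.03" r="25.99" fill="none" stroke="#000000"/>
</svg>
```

1 u = 1 mm; y_m = 211.50 − y.

[1] `<polyline>` open polyline, #000000→cut S724 F729: (166.17,10.31) → (94.51,14.68) → (51.53,114.93)

[2] `<circle>` circle, #000000→cut S724 F729: (139.98,60.47) → (138.00,70.42) → (132.37,78.85) → (123.94,84.48) → (113.99,86.46) → (104.04,84.48) → (95.61,78.85) → (89.98,70.42) → (88.00,60.47) → (89.98,50.52) → (95.61,42.09) → (104.04,36.46) → (113.99,34.48) → (123.94,36.46) → (132.37,42.09) → (138.00,50.52) → (139.98,60.47) (closed)

; LightBurn 1.6.03
; GRBL device profile, absolute coords
G21
G90
G00 X166.17 Y10.31
M3 S724
G1 X94.51 Y14.68 F729
G1 X51.53 Y114.93 F729
G00 X139.98 Y60.47
M3 S724
G1 X138.00 Y70.42 F729
G1 X132.37 Y78.85 F729
G1 X123.94 Y84.48 F729
G1 X113.99 Y86.46 F729
G1 X104.04 Y84.48 F729
G1 X95.61 Y78.85 F729
G1 X89.98 Y70.42 F729
G1 X88.00 Y60.47 F729
G1 X89.98 Y50.52 F729
G1 X95.61 Y42.09 F729
G1 X104.04 Y36.46 F729
G1 X113.99 Y34.48 F729
G1 X123.94 Y36.46 F729
G1 X132.37 Y42.09 F729
G1 X138.00 Y50.52 F729
G1 X139.98 Y60.47 F729
M5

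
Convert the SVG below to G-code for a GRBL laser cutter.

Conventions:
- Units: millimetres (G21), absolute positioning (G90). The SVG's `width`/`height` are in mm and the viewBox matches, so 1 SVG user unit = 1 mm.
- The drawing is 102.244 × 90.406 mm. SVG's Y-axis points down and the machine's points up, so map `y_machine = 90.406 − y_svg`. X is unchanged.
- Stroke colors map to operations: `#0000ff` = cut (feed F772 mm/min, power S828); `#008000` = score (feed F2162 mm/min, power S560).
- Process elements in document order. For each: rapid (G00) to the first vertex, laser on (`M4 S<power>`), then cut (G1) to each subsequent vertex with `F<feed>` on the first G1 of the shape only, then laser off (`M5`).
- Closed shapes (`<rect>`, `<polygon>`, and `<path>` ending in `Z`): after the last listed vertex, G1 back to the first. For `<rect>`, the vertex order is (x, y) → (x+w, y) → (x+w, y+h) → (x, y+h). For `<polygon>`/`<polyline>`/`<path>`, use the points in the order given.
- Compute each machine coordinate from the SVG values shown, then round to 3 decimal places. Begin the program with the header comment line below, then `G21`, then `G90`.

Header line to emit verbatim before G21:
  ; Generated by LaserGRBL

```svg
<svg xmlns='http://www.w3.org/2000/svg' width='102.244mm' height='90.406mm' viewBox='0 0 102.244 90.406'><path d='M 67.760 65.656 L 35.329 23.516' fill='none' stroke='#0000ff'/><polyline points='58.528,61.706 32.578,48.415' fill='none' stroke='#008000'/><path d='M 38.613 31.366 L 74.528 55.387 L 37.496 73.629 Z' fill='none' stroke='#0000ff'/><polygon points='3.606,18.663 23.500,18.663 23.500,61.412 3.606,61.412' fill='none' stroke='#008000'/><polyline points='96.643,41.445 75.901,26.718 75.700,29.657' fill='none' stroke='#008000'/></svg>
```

viewBox `0 0 102.244 90.406` with mm width/height → 1 unit = 1 mm. Flip: y_m = 90.406 − y_svg.

**Shape 1** — `<path>` line segment, stroke `#0000ff` → cut (S828, F772). Machine vertices: (67.760,24.750) → (35.329,66.890). Open path.

**Shape 2** — `<polyline>` line segment, stroke `#008000` → score (S560, F2162). Machine vertices: (58.528,28.700) → (32.578,41.991). Open path.

**Shape 3** — `<path>` closed polygon, stroke `#0000ff` → cut (S828, F772). Machine vertices: (38.613,59.040) → (74.528,35.019) → (37.496,16.777) → (38.613,59.040). Closed: final G1 returns to the first vertex.

**Shape 4** — `<polygon>` rectangle, stroke `#008000` → score (S560, F2162). Machine vertices: (3.606,71.743) → (23.500,71.743) → (23.500,28.994) → (3.606,28.994) → (3.606,71.743). Closed: final G1 returns to the first vertex.

**Shape 5** — `<polyline>` open polyline, stroke `#008000` → score (S560, F2162). Machine vertices: (96.643,48.961) → (75.901,63.688) → (75.700,60.749). Open path.

; Generated by LaserGRBL
G21
G90
G00 X67.760 Y24.750
M4 S828
G1 X35.329 Y66.890 F772
M5
G00 X58.528 Y28.700
M4 S560
G1 X32.578 Y41.991 F2162
M5
G00 X38.613 Y59.040
M4 S828
G1 X74.528 Y35.019 F772
G1 X37.496 Y16.777
G1 X38.613 Y59.040
M5
G00 X3.606 Y71.743
M4 S560
G1 X23.500 Y71.743 F2162
G1 X23.500 Y28.994
G1 X3.606 Y28.994
G1 X3.606 Y71.743
M5
G00 X96.643 Y48.961
M4 S560
G1 X75.901 Y63.688 F2162
G1 X75.700 Y60.749
M5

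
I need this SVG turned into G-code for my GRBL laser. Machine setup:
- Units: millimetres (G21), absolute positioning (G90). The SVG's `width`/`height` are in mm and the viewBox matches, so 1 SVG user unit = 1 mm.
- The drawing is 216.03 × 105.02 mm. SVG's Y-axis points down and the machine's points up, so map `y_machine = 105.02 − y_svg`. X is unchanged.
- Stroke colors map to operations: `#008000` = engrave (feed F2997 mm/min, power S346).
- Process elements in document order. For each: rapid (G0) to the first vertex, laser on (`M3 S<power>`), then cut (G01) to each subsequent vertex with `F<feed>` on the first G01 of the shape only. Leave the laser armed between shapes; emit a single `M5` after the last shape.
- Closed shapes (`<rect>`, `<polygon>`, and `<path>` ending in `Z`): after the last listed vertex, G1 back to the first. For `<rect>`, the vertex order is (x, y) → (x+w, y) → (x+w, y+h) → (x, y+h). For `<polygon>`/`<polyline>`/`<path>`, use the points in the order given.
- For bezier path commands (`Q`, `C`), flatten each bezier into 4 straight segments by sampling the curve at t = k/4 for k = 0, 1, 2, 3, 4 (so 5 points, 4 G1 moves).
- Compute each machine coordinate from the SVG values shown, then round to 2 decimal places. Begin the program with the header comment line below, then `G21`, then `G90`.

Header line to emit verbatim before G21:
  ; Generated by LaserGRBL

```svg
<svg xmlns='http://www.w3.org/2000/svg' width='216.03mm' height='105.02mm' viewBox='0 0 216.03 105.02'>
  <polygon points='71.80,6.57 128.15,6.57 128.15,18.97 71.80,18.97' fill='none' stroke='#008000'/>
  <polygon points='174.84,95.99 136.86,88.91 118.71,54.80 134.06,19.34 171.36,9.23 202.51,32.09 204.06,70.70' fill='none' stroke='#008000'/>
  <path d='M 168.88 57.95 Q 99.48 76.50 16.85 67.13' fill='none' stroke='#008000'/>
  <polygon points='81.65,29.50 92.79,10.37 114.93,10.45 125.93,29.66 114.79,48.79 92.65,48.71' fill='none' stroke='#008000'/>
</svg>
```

viewBox `0 0 216.03 105.02` with mm width/height → 1 unit = 1 mm. Flip: y_m = 105.02 − y_svg.

**Shape 1** — `<polygon>` rectangle, stroke `#008000` → engrave (S346, F2997). Machine vertices: (71.80,98.45) → (128.15,98.45) → (128.15,86.05) → (71.80,86.05) → (71.80,98.45). Closed: final G1 returns to the first vertex.

**Shape 2** — `<polygon>` regular polygon, stroke `#008000` → engrave (S346, F2997). Machine vertices: (174.84,9.03) → (136.86,16.11) → (118.71,50.22) → (134.06,85.68) → (171.36,95.79) → (202.51,72.93) → (204.06,34.32) → (174.84,9.03). Closed: final G1 returns to the first vertex.

**Shape 3** — `<path>` quadratic bezier, stroke `#008000` → engrave (S346, F2997). Control points (SVG): P0=(168.88,57.95), P1=(99.48,76.50), P2=(16.85,67.13); sampled at t=k/4. Machine vertices: (168.88,47.07) → (133.35,39.54) → (96.17,35.50) → (57.34,34.95) → (16.85,37.89). Open path.

**Shape 4** — `<polygon>` regular polygon, stroke `#008000` → engrave (S346, F2997). Machine vertices: (81.65,75.52) → (92.79,94.65) → (114.93,94.57) → (125.93,75.36) → (114.79,56.23) → (92.65,56.31) → (81.65,75.52). Closed: final G1 returns to the first vertex.

; Generated by LaserGRBL
G21
G90
G0 X71.80 Y98.45
M3 S346
G01 X128.15 Y98.45 F2997
G01 X128.15 Y86.05
G01 X71.80 Y86.05
G01 X71.80 Y98.45
G0 X174.84 Y9.03
M3 S346
G01 X136.86 Y16.11 F2997
G01 X118.71 Y50.22
G01 X134.06 Y85.68
G01 X171.36 Y95.79
G01 X202.51 Y72.93
G01 X204.06 Y34.32
G01 X174.84 Y9.03
G0 X168.88 Y47.07
M3 S346
G01 X133.35 Y39.54 F2997
G01 X96.17 Y35.50
G01 X57.34 Y34.95
G01 X16.85 Y37.89
G0 X81.65 Y75.52
M3 S346
G01 X92.79 Y94.65 F2997
G01 X114.93 Y94.57
G01 X125.93 Y75.36
G01 X114.79 Y56.23
G01 X92.65 Y56.31
G01 X81.65 Y75.52
M5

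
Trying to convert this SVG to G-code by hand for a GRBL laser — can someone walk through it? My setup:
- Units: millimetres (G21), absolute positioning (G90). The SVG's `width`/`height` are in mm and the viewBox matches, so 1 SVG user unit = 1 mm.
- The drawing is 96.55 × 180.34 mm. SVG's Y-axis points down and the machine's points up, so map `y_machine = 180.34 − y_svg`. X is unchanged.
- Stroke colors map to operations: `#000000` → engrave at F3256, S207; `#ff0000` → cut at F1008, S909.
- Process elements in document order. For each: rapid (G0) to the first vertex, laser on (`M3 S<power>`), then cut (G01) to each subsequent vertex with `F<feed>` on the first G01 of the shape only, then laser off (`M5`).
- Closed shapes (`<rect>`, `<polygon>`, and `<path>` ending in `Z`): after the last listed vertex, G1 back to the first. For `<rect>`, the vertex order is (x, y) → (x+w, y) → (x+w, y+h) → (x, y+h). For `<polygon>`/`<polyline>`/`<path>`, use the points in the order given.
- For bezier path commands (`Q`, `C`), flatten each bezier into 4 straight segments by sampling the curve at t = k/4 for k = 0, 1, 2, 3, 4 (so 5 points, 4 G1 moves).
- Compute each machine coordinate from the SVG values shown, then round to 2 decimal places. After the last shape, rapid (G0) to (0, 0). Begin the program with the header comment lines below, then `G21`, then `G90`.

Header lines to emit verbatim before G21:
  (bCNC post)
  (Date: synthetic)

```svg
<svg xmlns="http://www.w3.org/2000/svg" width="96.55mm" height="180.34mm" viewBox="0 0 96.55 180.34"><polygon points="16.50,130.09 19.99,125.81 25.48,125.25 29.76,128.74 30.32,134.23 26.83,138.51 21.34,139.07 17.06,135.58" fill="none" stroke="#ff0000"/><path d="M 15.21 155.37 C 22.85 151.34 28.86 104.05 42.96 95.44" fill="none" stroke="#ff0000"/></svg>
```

(bCNC post)
(Date: synthetic)
G21
G90
G0 X16.50 Y50.25
M3 S909
G01 X19.99 Y54.53 F1008
G01 X25.48 Y55.09
G01 X29.76 Y51.60
G01 X30.32 Y46.11
G01 X26.83 Y41.83
G01 X21.34 Y41.27
G01 X17.06 Y44.76
G01 X16.50 Y50.25
M5
G0 X15.21 Y24.97
M3 S909
G01 X20.79 Y34.82 F1008
G01 X26.66 Y53.22
G01 X33.75 Y72.47
G01 X42.96 Y84.90
M5
G0 X0.00 Y0.00

viewBox `0 0 96.55 180.34` with mm width/height → 1 unit = 1 mm. Flip: y_m = 180.34 − y_svg.

**Shape 1** — `<polygon>` regular polygon, stroke `#ff0000` → cut (S909, F1008). Machine vertices: (16.50,50.25) → (19.99,54.53) → (25.48,55.09) → (29.76,51.60) → (30.32,46.11) → (26.83,41.83) → (21.34,41.27) → (17.06,44.76) → (16.50,50.25). Closed: final G1 returns to the first vertex.

**Shape 2** — `<path>` cubic bezier, stroke `#ff0000` → cut (S909, F1008). Control points (SVG): P0=(15.21,155.37), P1=(22.85,151.34), P2=(28.86,104.05), P3=(42.96,95.44); sampled at t=k/4. Machine vertices: (15.21,24.97) → (20.79,34.82) → (26.66,53.22) → (33.75,72.47) → (42.96,84.90). Open path.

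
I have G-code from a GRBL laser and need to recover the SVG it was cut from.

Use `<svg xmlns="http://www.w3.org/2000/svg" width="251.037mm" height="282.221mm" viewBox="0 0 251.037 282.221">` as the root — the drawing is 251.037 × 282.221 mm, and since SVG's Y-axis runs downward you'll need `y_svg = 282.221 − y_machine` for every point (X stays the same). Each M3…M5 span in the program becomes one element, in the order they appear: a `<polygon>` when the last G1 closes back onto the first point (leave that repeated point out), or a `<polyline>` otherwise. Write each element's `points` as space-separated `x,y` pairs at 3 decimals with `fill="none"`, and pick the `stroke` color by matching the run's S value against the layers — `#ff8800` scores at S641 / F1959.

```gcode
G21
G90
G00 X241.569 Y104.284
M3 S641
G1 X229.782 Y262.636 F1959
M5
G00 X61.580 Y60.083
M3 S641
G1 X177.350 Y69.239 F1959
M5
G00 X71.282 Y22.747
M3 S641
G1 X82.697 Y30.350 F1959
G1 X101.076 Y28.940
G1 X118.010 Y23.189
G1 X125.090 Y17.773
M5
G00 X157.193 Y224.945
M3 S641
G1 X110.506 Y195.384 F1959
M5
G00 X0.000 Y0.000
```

Each laser-on run becomes one SVG element. Flip Y back into SVG space with y_svg = 282.221 − y_machine. Every run uses S641, so all elements get stroke `#ff8800` (score).

Run 1: The run is open, so emit a `<polyline>` with points (Y-flipped): 241.569,177.937 229.782,19.585.

Run 2: The run is open, so emit a `<polyline>` with points (Y-flipped): 61.580,222.138 177.350,212.982.

Run 3: The run is open, so emit a `<polyline>` with points (Y-flipped): 71.282,259.474 82.697,251.871 101.076,253.281 118.010,259.032 125.090,264.448.

Run 4: The run is open, so emit a `<polyline>` with points (Y-flipped): 157.193,57.276 110.506,86.837.

<svg xmlns="http://www.w3.org/2000/svg" width="251.037mm" height="282.221mm" viewBox="0 0 251.037 282.221">
  <polyline points="241.569,177.937 229.782,19.585" fill="none" stroke="#ff8800"/>
  <polyline points="61.580,222.138 177.350,212.982" fill="none" stroke="#ff8800"/>
  <polyline points="71.282,259.474 82.697,251.871 101.076,253.281 118.010,259.032 125.090,264.448" fill="none" stroke="#ff8800"/>
  <polyline points="157.193,57.276 110.506,86.837" fill="none" stroke="#ff8800"/>
</svg>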